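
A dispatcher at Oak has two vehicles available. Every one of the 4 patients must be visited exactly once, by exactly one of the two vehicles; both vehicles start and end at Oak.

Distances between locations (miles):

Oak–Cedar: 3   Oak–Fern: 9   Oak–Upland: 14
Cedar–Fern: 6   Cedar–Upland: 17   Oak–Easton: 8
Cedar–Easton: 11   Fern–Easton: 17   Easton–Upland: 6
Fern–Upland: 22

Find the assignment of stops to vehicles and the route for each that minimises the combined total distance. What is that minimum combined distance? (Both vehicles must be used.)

There are 2^3 − 1 = 7 ways to divide the 4 stops into two non-empty groups. For each, the best each vehicle can do is its own shortest tour through its group:
  {Cedar} + {Fern, Easton, Upland}: 6 + 45 = 51
  {Fern} + {Cedar, Easton, Upland}: 18 + 34 = 52
  {Cedar, Fern} + {Easton, Upland}: 18 + 28 = 46
  {Easton} + {Cedar, Fern, Upland}: 16 + 45 = 61
  {Cedar, Easton} + {Fern, Upland}: 22 + 45 = 67
  {Fern, Easton} + {Cedar, Upland}: 34 + 34 = 68
  … (7 splits in total)
Best: vehicle 1 Oak → Cedar → Fern → Oak = 18; vehicle 2 Oak → Easton → Upland → Oak = 28; combined 46.

Minimum combined distance: 46 miles.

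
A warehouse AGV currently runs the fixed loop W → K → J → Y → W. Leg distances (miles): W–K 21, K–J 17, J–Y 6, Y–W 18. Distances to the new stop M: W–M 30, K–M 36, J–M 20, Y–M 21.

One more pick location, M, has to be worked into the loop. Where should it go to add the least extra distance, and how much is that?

Insertion cost between consecutive stops i–j is d(i,M) + d(M,j) − d(i,j):
  between W and K: 30 + 36 − 21 = 45
  between K and J: 36 + 20 − 17 = 39
  between J and Y: 20 + 21 − 6 = 35
  between Y and W: 21 + 30 − 18 = 33
Cheapest insertion is between Y and W, adding 33.
New total = 62 + 33 = 95.

Adding 33 miles by placing M on the Y–W leg.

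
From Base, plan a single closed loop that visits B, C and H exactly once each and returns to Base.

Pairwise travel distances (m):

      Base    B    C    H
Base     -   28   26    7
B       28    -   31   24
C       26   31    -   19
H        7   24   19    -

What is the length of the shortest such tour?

Base → B → C → H → Base: 28+31+19+7 = 85
Base → B → H → C → Base: 28+24+19+26 = 97
Base → C → B → H → Base: 26+31+24+7 = 88
The minimum is 85.
One optimal route: Base → B → C → H → Base (or its reverse).

Shortest round trip = 85 m.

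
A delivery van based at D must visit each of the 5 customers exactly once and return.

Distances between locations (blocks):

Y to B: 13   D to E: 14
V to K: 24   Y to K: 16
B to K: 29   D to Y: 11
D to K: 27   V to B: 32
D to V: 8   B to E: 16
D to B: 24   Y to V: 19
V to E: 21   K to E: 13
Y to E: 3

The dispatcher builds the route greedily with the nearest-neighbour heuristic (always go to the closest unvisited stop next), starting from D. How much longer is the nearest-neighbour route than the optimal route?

D: V=8, Y=11, E=14, B=24, K=27 ⇒ V
V: Y=19, E=21, K=24, B=32 ⇒ Y
Y: E=3, B=13, K=16 ⇒ E
E: K=13, B=16 ⇒ K
K: B=29 ⇒ B
NN route D → V → Y → E → K → B → D costs 96.
Optimal: D → Y → B → E → K → V → D costs 85 (by enumerating all 60 distinct tours).
Excess = 96 − 85 = 11.

The nearest-neighbour route is 11 blocks longer than optimal.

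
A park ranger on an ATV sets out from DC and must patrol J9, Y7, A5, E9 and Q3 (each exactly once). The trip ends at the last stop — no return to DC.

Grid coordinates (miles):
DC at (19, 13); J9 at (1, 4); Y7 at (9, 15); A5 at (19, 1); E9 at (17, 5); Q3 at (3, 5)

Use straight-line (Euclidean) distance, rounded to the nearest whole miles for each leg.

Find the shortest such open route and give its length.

There are 5! = 120 possible orderings.
DC - J9 - Y7 - A5 - E9 - Q3: 20+14+17+4+14 = 69
DC - J9 - Y7 - A5 - Q3 - E9: 20+14+17+16+14 = 81
DC - J9 - Y7 - E9 - A5 - Q3: 20+14+13+4+16 = 67
DC - J9 - Y7 - E9 - Q3 - A5: 20+14+13+14+16 = 77
DC - J9 - Y7 - Q3 - A5 - E9: 20+14+12+16+4 = 66
DC - J9 - Y7 - Q3 - E9 - A5: 20+14+12+14+4 = 64
DC - J9 - A5 - Y7 - E9 - Q3: 20+18+17+13+14 = 82
DC - J9 - A5 - Y7 - Q3 - E9: 20+18+17+12+14 = 81
DC - J9 - A5 - E9 - Y7 - Q3: 20+18+4+13+12 = 67
DC - J9 - A5 - E9 - Q3 - Y7: 20+18+4+14+12 = 68
DC - J9 - A5 - Q3 - Y7 - E9: 20+18+16+12+13 = 79
DC - J9 - A5 - Q3 - E9 - Y7: 20+18+16+14+13 = 81
DC - J9 - E9 - Y7 - A5 - Q3: 20+16+13+17+16 = 82
DC - J9 - E9 - Y7 - Q3 - A5: 20+16+13+12+16 = 77
… (106 more)
DC - A5 - E9 - Y7 - Q3 - J9: 12+4+13+12+2 = 43  ← best
The minimum is 43.
One shortest path: DC → A5 → E9 → Y7 → Q3 → J9.

Shortest open route: 43 miles.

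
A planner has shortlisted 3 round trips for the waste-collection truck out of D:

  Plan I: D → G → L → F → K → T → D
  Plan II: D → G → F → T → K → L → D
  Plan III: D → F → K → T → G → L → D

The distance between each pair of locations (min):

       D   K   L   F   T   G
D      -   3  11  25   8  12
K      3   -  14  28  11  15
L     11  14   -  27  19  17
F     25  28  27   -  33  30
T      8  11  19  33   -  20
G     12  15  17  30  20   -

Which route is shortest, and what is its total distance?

Plan I: 12 + 17 + 27 + 28 + 11 + 8 = 103
Plan II: 12 + 30 + 33 + 11 + 14 + 11 = 111
Plan III: 25 + 28 + 11 + 20 + 17 + 11 = 112

Shortest is Plan I, total 103 min.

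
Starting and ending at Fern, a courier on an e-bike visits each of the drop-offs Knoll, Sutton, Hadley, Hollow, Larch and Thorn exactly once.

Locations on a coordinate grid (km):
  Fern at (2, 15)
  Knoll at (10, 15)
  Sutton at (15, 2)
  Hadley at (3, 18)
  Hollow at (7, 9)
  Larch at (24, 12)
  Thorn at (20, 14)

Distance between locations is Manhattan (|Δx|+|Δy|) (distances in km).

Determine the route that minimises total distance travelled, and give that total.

There are 360 distinct closed tours to check (reversals are equivalent).
Fern→Knoll→Sutton→Hadley→Hollow→Larch→Thorn→Fern: 8+18+28+13+20+6+19 = 112
Fern→Knoll→Sutton→Hadley→Hollow→Thorn→Larch→Fern: 8+18+28+13+18+6+25 = 116
Fern→Knoll→Sutton→Hadley→Larch→Hollow→Thorn→Fern: 8+18+28+27+20+18+19 = 138
Fern→Knoll→Sutton→Hadley→Larch→Thorn→Hollow→Fern: 8+18+28+27+6+18+11 = 116
Fern→Knoll→Sutton→Hadley→Thorn→Hollow→Larch→Fern: 8+18+28+21+18+20+25 = 138
Fern→Knoll→Sutton→Hadley→Thorn→Larch→Hollow→Fern: 8+18+28+21+6+20+11 = 112
Fern→Knoll→Sutton→Hollow→Hadley→Larch→Thorn→Fern: 8+18+15+13+27+6+19 = 106
Fern→Knoll→Sutton→Hollow→Hadley→Thorn→Larch→Fern: 8+18+15+13+21+6+25 = 106
… (352 more)
Fern→Knoll→Thorn→Larch→Sutton→Hollow→Hadley→Fern: 8+11+6+19+15+13+4 = 76  ← best
The minimum is 76.
One optimal route: Fern → Knoll → Thorn → Larch → Sutton → Hollow → Hadley → Fern (or its reverse).

76 km — the shortest possible round trip.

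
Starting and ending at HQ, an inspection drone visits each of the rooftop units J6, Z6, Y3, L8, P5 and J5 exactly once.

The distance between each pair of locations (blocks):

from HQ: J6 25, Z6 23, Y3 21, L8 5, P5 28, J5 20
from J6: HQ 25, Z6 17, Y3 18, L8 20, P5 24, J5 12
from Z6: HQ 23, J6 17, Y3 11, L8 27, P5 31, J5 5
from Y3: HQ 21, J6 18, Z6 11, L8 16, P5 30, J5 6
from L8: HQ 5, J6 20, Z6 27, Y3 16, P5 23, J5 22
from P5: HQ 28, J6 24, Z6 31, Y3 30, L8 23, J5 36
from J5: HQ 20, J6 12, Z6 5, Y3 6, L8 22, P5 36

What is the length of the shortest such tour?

HQ→J6→Z6→Y3→L8→P5→J5→HQ: 25+17+11+16+23+36+20 = 148
HQ→J6→Z6→Y3→L8→J5→P5→HQ: 25+17+11+16+22+36+28 = 155
HQ→J6→Z6→Y3→P5→L8→J5→HQ: 25+17+11+30+23+22+20 = 148
HQ→J6→Z6→Y3→P5→J5→L8→HQ: 25+17+11+30+36+22+5 = 146
HQ→J6→Z6→Y3→J5→L8→P5→HQ: 25+17+11+6+22+23+28 = 132
HQ→J6→Z6→Y3→J5→P5→L8→HQ: 25+17+11+6+36+23+5 = 123
HQ→J6→Z6→L8→Y3→P5→J5→HQ: 25+17+27+16+30+36+20 = 171
HQ→J6→Z6→L8→Y3→J5→P5→HQ: 25+17+27+16+6+36+28 = 155
… (352 more)
HQ→Y3→Z6→J5→J6→P5→L8→HQ: 21+11+5+12+24+23+5 = 101  ← best
The minimum is 101.
One optimal route: HQ → Y3 → Z6 → J5 → J6 → P5 → L8 → HQ (or its reverse).

Shortest round trip = 101 blocks.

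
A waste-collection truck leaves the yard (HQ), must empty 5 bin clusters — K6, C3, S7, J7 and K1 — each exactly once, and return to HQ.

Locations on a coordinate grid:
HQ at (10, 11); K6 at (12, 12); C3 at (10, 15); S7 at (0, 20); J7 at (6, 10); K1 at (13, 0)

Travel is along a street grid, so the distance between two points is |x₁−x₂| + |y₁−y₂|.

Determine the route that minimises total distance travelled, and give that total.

Shortest round trip = 68.

HQ - K6 - C3 - S7 - J7 - K1 - HQ: 3+5+15+16+17+14 = 70
HQ - K6 - C3 - S7 - K1 - J7 - HQ: 3+5+15+33+17+5 = 78
HQ - K6 - C3 - J7 - S7 - K1 - HQ: 3+5+9+16+33+14 = 80
HQ - K6 - C3 - J7 - K1 - S7 - HQ: 3+5+9+17+33+19 = 86
HQ - K6 - C3 - K1 - S7 - J7 - HQ: 3+5+18+33+16+5 = 80
HQ - K6 - C3 - K1 - J7 - S7 - HQ: 3+5+18+17+16+19 = 78
HQ - K6 - S7 - C3 - J7 - K1 - HQ: 3+20+15+9+17+14 = 78
HQ - K6 - S7 - C3 - K1 - J7 - HQ: 3+20+15+18+17+5 = 78
HQ - K6 - S7 - J7 - C3 - K1 - HQ: 3+20+16+9+18+14 = 80
HQ - K6 - S7 - J7 - K1 - C3 - HQ: 3+20+16+17+18+4 = 78
HQ - K6 - S7 - K1 - C3 - J7 - HQ: 3+20+33+18+9+5 = 88
HQ - K6 - S7 - K1 - J7 - C3 - HQ: 3+20+33+17+9+4 = 86
HQ - K6 - J7 - C3 - S7 - K1 - HQ: 3+8+9+15+33+14 = 82
HQ - K6 - J7 - C3 - K1 - S7 - HQ: 3+8+9+18+33+19 = 90
… (46 more)
HQ - K6 - K1 - J7 - S7 - C3 - HQ: 3+13+17+16+15+4 = 68  ← best
The minimum is 68.
One optimal route: HQ → K6 → K1 → J7 → S7 → C3 → HQ (or its reverse).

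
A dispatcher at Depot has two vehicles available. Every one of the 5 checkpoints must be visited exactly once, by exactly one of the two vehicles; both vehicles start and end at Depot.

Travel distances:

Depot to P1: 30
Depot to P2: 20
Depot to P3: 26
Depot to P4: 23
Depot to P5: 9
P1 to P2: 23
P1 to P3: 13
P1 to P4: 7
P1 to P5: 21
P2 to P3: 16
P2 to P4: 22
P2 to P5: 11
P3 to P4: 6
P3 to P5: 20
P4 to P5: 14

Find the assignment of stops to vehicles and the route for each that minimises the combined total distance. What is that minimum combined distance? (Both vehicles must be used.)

97 — the smallest possible combined total.

Try each way of splitting the stops between the two vehicles (each non-empty) and, for each split, find the best tour for each vehicle:
  {P1} + {P2, P3, P4, P5}: 60 + 65 = 125
  {P2} + {P1, P3, P4, P5}: 40 + 69 = 109
  {P1, P2} + {P3, P4, P5}: 73 + 55 = 128
  {P3} + {P1, P2, P4, P5}: 52 + 73 = 125
  {P1, P3} + {P2, P4, P5}: 69 + 65 = 134
  {P2, P3} + {P1, P4, P5}: 62 + 60 = 122
  … (15 splits in total)
  {P1, P2, P3, P4} + {P5}: 79 + 18 = 97  ← best
Best: vehicle 1 Depot → P1 → P4 → P3 → P2 → Depot = 79; vehicle 2 Depot → P5 → Depot = 18; combined 97.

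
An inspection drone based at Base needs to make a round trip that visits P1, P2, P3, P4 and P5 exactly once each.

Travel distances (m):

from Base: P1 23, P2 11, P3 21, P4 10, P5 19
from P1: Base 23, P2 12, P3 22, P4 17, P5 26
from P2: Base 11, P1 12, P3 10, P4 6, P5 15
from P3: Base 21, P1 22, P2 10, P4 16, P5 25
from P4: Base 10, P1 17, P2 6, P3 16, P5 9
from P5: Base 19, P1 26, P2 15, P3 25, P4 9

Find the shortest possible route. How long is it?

With 5 stops there are 5!/2 = 60 distinct round trips (a route and its reverse cost the same).
Base→P1→P2→P3→P4→P5→Base: 23+12+10+16+9+19 = 89
Base→P1→P2→P3→P5→P4→Base: 23+12+10+25+9+10 = 89
Base→P1→P2→P4→P3→P5→Base: 23+12+6+16+25+19 = 101
Base→P1→P2→P4→P5→P3→Base: 23+12+6+9+25+21 = 96
Base→P1→P2→P5→P3→P4→Base: 23+12+15+25+16+10 = 101
Base→P1→P2→P5→P4→P3→Base: 23+12+15+9+16+21 = 96
Base→P1→P3→P2→P4→P5→Base: 23+22+10+6+9+19 = 89
Base→P1→P3→P2→P5→P4→Base: 23+22+10+15+9+10 = 89
Base→P1→P3→P4→P2→P5→Base: 23+22+16+6+15+19 = 101
Base→P1→P3→P4→P5→P2→Base: 23+22+16+9+15+11 = 96
Base→P1→P3→P5→P2→P4→Base: 23+22+25+15+6+10 = 101
Base→P1→P3→P5→P4→P2→Base: 23+22+25+9+6+11 = 96
Base→P1→P4→P2→P3→P5→Base: 23+17+6+10+25+19 = 100
Base→P1→P4→P2→P5→P3→Base: 23+17+6+15+25+21 = 107
… (46 more)
Base→P2→P3→P1→P4→P5→Base: 11+10+22+17+9+19 = 88  ← best
The minimum is 88.
One optimal route: Base → P2 → P3 → P1 → P4 → P5 → Base (or its reverse).

88 m — the shortest possible round trip.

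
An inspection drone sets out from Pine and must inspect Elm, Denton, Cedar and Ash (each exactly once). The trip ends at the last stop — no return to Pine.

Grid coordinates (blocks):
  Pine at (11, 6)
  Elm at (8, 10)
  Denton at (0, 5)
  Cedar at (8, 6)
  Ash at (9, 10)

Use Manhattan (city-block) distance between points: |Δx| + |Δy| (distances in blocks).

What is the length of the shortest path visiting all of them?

There are 4! = 24 possible orderings.
Pine - Elm - Denton - Cedar - Ash: 7+13+9+5 = 34
Pine - Elm - Denton - Ash - Cedar: 7+13+14+5 = 39
Pine - Elm - Cedar - Denton - Ash: 7+4+9+14 = 34
Pine - Elm - Cedar - Ash - Denton: 7+4+5+14 = 30
Pine - Elm - Ash - Denton - Cedar: 7+1+14+9 = 31
Pine - Elm - Ash - Cedar - Denton: 7+1+5+9 = 22
Pine - Denton - Elm - Cedar - Ash: 12+13+4+5 = 34
Pine - Denton - Elm - Ash - Cedar: 12+13+1+5 = 31
Pine - Denton - Cedar - Elm - Ash: 12+9+4+1 = 26
Pine - Denton - Cedar - Ash - Elm: 12+9+5+1 = 27
Pine - Denton - Ash - Elm - Cedar: 12+14+1+4 = 31
Pine - Denton - Ash - Cedar - Elm: 12+14+5+4 = 35
Pine - Cedar - Elm - Denton - Ash: 3+4+13+14 = 34
Pine - Cedar - Elm - Ash - Denton: 3+4+1+14 = 22
… (10 more)
Pine - Ash - Elm - Cedar - Denton: 6+1+4+9 = 20  ← best
The minimum is 20.
One shortest path: Pine → Ash → Elm → Cedar → Denton.

20 blocks — the minimum one-way total.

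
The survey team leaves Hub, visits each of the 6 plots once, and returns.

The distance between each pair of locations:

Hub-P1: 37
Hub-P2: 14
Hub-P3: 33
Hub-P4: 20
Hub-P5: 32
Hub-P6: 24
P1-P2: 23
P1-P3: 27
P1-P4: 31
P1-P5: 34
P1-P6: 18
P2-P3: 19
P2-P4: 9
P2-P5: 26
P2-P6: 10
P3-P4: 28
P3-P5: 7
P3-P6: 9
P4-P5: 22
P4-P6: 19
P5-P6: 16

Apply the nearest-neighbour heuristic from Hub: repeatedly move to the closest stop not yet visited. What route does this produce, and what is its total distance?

Nearest-neighbour total = 129; route Hub → P2 → P4 → P6 → P3 → P5 → P1 → Hub.

At Hub the remaining stops are P2 14, P4 20, P6 24, P5 32, P3 33, P1 37; go to P2.
At P2 the remaining stops are P4 9, P6 10, P3 19, P1 23, P5 26; go to P4.
At P4 the remaining stops are P6 19, P5 22, P3 28, P1 31; go to P6.
At P6 the remaining stops are P3 9, P5 16, P1 18; go to P3.
At P3 the remaining stops are P5 7, P1 27; go to P5.
At P5 the remaining stops are P1 34; go to P1.
Return P1→Hub: 37.
Total = 14 + 9 + 19 + 9 + 7 + 34 + 37 = 129.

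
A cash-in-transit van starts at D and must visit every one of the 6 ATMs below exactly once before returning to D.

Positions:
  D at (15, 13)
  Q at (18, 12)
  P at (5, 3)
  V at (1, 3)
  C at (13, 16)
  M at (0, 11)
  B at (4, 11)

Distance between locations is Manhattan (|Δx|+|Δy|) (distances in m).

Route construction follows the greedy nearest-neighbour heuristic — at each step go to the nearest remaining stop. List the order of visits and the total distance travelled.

At D the remaining stops are Q 4, C 5, B 13, M 17, P 20, V 24; go to Q.
At Q the remaining stops are C 9, B 15, M 19, P 22, V 26; go to C.
At C the remaining stops are B 14, M 18, P 21, V 25; go to B.
At B the remaining stops are M 4, P 9, V 11; go to M.
At M the remaining stops are V 9, P 13; go to V.
At V the remaining stops are P 4; go to P.
Return P→D: 20.
Total = 4 + 9 + 14 + 4 + 9 + 4 + 20 = 64.

Total distance 64 m via the nearest-neighbour route D → Q → C → B → M → V → P → D.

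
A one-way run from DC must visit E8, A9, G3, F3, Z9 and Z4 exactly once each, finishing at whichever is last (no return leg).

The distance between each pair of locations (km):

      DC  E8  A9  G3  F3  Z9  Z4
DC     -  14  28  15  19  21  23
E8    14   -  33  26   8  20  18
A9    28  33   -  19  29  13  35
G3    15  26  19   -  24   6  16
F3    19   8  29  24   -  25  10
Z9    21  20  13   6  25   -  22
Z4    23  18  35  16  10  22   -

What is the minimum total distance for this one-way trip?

There are 6! = 720 possible orderings.
DC → E8 → A9 → G3 → F3 → Z9 → Z4: 14+33+19+24+25+22 = 137
DC → E8 → A9 → G3 → F3 → Z4 → Z9: 14+33+19+24+10+22 = 122
DC → E8 → A9 → G3 → Z9 → F3 → Z4: 14+33+19+6+25+10 = 107
DC → E8 → A9 → G3 → Z9 → Z4 → F3: 14+33+19+6+22+10 = 104
DC → E8 → A9 → G3 → Z4 → F3 → Z9: 14+33+19+16+10+25 = 117
DC → E8 → A9 → G3 → Z4 → Z9 → F3: 14+33+19+16+22+25 = 129
DC → E8 → A9 → F3 → G3 → Z9 → Z4: 14+33+29+24+6+22 = 128
DC → E8 → A9 → F3 → G3 → Z4 → Z9: 14+33+29+24+16+22 = 138
… (712 more)
DC → E8 → F3 → Z4 → G3 → Z9 → A9: 14+8+10+16+6+13 = 67  ← best
The minimum is 67.
One shortest path: DC → E8 → F3 → Z4 → G3 → Z9 → A9.

Shortest open route: 67 km.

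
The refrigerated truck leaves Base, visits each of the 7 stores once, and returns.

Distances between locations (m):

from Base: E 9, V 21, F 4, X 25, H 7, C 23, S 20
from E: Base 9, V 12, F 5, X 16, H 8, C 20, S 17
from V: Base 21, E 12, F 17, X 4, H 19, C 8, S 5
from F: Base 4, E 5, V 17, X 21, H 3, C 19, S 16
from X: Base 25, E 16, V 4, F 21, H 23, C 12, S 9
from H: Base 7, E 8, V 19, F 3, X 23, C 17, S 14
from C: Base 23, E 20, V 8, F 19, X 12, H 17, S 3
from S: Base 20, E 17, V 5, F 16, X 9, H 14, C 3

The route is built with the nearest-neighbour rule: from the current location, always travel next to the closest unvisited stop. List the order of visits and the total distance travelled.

At Base the remaining stops are F 4, H 7, E 9, S 20, V 21, C 23, X 25; go to F.
At F the remaining stops are H 3, E 5, S 16, V 17, C 19, X 21; go to H.
At H the remaining stops are E 8, S 14, C 17, V 19, X 23; go to E.
At E the remaining stops are V 12, X 16, S 17, C 20; go to V.
At V the remaining stops are X 4, S 5, C 8; go to X.
At X the remaining stops are S 9, C 12; go to S.
At S the remaining stops are C 3; go to C.
Return C→Base: 23.
Total = 4 + 3 + 8 + 12 + 4 + 9 + 3 + 23 = 66.

Total distance 66 m via the nearest-neighbour route Base → F → H → E → V → X → S → C → Base.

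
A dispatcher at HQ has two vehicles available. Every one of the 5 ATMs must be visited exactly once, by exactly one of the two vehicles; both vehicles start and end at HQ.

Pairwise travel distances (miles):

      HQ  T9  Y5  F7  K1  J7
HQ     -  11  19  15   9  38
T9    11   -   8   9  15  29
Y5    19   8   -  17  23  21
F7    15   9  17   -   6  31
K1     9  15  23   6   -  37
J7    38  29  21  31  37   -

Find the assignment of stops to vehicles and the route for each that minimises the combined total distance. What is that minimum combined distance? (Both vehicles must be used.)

There are 2^4 − 1 = 15 ways to divide the 5 stops into two non-empty groups. For each, the best each vehicle can do is its own shortest tour through its group:
  {T9} + {Y5, F7, K1, J7}: 22 + 86 = 108
  {Y5} + {T9, F7, K1, J7}: 38 + 86 = 124
  {T9, Y5} + {F7, K1, J7}: 38 + 84 = 122
  {F7} + {T9, Y5, K1, J7}: 30 + 86 = 116
  {T9, F7} + {Y5, K1, J7}: 35 + 86 = 121
  {Y5, F7} + {T9, K1, J7}: 51 + 86 = 137
  … (15 splits in total)
  {K1} + {T9, Y5, F7, J7}: 18 + 86 = 104  ← best
Best: vehicle 1 HQ → K1 → HQ = 18; vehicle 2 HQ → T9 → Y5 → J7 → F7 → HQ = 86; combined 104.

104 miles — the smallest possible combined total.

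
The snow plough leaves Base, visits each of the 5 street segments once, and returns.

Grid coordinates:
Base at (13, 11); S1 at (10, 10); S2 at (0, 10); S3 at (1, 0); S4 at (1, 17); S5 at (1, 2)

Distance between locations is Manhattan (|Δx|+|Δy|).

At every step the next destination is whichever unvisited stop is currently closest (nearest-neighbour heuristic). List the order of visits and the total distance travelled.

Nearest-neighbour total = 62; route Base → S1 → S2 → S4 → S5 → S3 → Base.

Base → [S1:4 / S2:14 / S4:18 / S5:21 / S3:23] → S1 (4)
S1 → [S2:10 / S4:16 / S5:17 / S3:19] → S2 (10)
S2 → [S4:8 / S5:9 / S3:11] → S4 (8)
S4 → [S5:15 / S3:17] → S5 (15)
S5 → [S3:2] → S3 (2)
Return S3→Base: 23.
Total = 4 + 10 + 8 + 15 + 2 + 23 = 62.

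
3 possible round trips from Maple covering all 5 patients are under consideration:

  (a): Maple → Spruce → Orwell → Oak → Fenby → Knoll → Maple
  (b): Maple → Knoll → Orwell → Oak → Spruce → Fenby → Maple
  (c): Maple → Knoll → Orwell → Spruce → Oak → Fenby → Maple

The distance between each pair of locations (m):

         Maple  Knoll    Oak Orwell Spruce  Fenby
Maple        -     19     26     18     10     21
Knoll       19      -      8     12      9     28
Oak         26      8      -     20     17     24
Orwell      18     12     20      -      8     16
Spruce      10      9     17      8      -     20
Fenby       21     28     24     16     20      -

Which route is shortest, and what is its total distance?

(a): 10 + 8 + 20 + 24 + 28 + 19 = 109
(b): 19 + 12 + 20 + 17 + 20 + 21 = 109
(c): 19 + 12 + 8 + 17 + 24 + 21 = 101

Shortest is (c), total 101 m.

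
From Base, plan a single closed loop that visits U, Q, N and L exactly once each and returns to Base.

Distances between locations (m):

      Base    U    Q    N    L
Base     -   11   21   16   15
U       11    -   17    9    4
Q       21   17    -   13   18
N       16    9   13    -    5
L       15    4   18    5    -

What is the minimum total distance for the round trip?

Minimum total distance: 54 m.

Base → U → Q → N → L → Base: 11+17+13+5+15 = 61
Base → U → Q → L → N → Base: 11+17+18+5+16 = 67
Base → U → N → Q → L → Base: 11+9+13+18+15 = 66
Base → U → N → L → Q → Base: 11+9+5+18+21 = 64
Base → U → L → Q → N → Base: 11+4+18+13+16 = 62
Base → U → L → N → Q → Base: 11+4+5+13+21 = 54
Base → Q → U → N → L → Base: 21+17+9+5+15 = 67
Base → Q → U → L → N → Base: 21+17+4+5+16 = 63
Base → Q → N → U → L → Base: 21+13+9+4+15 = 62
Base → Q → L → U → N → Base: 21+18+4+9+16 = 68
Base → N → U → Q → L → Base: 16+9+17+18+15 = 75
Base → N → Q → U → L → Base: 16+13+17+4+15 = 65
The minimum is 54.
One optimal route: Base → U → L → N → Q → Base (or its reverse).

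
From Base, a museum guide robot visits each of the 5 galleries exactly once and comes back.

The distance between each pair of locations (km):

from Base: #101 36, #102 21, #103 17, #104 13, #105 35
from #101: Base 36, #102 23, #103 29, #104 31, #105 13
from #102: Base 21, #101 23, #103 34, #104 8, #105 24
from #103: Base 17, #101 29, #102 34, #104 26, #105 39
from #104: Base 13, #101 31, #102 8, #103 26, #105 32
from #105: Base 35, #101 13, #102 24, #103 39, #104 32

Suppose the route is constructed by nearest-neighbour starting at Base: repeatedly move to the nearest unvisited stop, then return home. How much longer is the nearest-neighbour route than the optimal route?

Base: #104=13, #103=17, #102=21, #105=35, #101=36 ⇒ #104
#104: #102=8, #103=26, #101=31, #105=32 ⇒ #102
#102: #101=23, #105=24, #103=34 ⇒ #101
#101: #105=13, #103=29 ⇒ #105
#105: #103=39 ⇒ #103
NN route Base → #104 → #102 → #101 → #105 → #103 → Base costs 113.
Optimal: Base → #103 → #101 → #105 → #102 → #104 → Base costs 104 (by enumerating all 60 distinct tours).
Excess = 113 − 104 = 9.

Excess over optimum: 9 km.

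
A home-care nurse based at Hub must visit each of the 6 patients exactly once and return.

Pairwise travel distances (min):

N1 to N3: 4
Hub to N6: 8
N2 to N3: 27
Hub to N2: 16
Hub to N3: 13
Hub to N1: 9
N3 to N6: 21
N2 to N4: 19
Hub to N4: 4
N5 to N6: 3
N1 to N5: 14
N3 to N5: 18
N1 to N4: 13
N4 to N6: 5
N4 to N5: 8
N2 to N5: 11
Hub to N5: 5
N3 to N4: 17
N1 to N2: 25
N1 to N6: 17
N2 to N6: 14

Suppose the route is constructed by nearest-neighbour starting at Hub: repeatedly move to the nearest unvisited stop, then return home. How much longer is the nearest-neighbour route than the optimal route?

From Hub: N4=4, N5=5, N6=8, N1=9, N3=13, N2=16 → choose N4 (4).
From N4: N6=5, N5=8, N1=13, N3=17, N2=19 → choose N6 (5).
From N6: N5=3, N2=14, N1=17, N3=21 → choose N5 (3).
From N5: N2=11, N1=14, N3=18 → choose N2 (11).
From N2: N1=25, N3=27 → choose N1 (25).
From N1: N3=4 → choose N3 (4).
NN route Hub → N4 → N6 → N5 → N2 → N1 → N3 → Hub costs 65.
Optimal: Hub → N1 → N3 → N2 → N5 → N6 → N4 → Hub costs 63 (by enumerating all 360 distinct tours).
Excess = 65 − 63 = 2.

Excess over optimum: 2 min.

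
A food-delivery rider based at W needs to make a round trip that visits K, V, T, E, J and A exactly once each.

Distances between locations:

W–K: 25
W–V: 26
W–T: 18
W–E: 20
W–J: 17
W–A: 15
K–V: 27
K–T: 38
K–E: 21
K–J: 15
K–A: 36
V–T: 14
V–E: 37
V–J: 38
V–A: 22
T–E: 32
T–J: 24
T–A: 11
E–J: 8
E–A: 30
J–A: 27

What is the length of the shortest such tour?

Shortest round trip = 110.

There are 360 distinct closed tours to check (reversals are equivalent).
W - K - V - T - E - J - A - W: 25+27+14+32+8+27+15 = 148
W - K - V - T - E - A - J - W: 25+27+14+32+30+27+17 = 172
W - K - V - T - J - E - A - W: 25+27+14+24+8+30+15 = 143
W - K - V - T - J - A - E - W: 25+27+14+24+27+30+20 = 167
W - K - V - T - A - E - J - W: 25+27+14+11+30+8+17 = 132
W - K - V - T - A - J - E - W: 25+27+14+11+27+8+20 = 132
W - K - V - E - T - J - A - W: 25+27+37+32+24+27+15 = 187
W - K - V - E - T - A - J - W: 25+27+37+32+11+27+17 = 176
… (352 more)
W - E - J - K - V - T - A - W: 20+8+15+27+14+11+15 = 110  ← best
The minimum is 110.
One optimal route: W → E → J → K → V → T → A → W (or its reverse).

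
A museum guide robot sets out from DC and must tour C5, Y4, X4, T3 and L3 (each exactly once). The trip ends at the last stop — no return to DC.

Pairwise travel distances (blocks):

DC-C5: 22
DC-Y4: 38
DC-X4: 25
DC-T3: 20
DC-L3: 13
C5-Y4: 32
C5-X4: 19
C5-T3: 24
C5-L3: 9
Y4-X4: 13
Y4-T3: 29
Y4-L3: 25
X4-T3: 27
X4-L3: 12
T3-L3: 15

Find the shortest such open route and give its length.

There are 5! = 120 possible orderings.
DC → C5 → Y4 → X4 → T3 → L3: 22+32+13+27+15 = 109
DC → C5 → Y4 → X4 → L3 → T3: 22+32+13+12+15 = 94
DC → C5 → Y4 → T3 → X4 → L3: 22+32+29+27+12 = 122
DC → C5 → Y4 → T3 → L3 → X4: 22+32+29+15+12 = 110
DC → C5 → Y4 → L3 → X4 → T3: 22+32+25+12+27 = 118
DC → C5 → Y4 → L3 → T3 → X4: 22+32+25+15+27 = 121
DC → C5 → X4 → Y4 → T3 → L3: 22+19+13+29+15 = 98
DC → C5 → X4 → Y4 → L3 → T3: 22+19+13+25+15 = 94
DC → C5 → X4 → T3 → Y4 → L3: 22+19+27+29+25 = 122
DC → C5 → X4 → T3 → L3 → Y4: 22+19+27+15+25 = 108
DC → C5 → X4 → L3 → Y4 → T3: 22+19+12+25+29 = 107
DC → C5 → X4 → L3 → T3 → Y4: 22+19+12+15+29 = 97
DC → C5 → T3 → Y4 → X4 → L3: 22+24+29+13+12 = 100
DC → C5 → T3 → Y4 → L3 → X4: 22+24+29+25+12 = 112
… (106 more)
DC → T3 → L3 → C5 → X4 → Y4: 20+15+9+19+13 = 76  ← best
The minimum is 76.
One shortest path: DC → T3 → L3 → C5 → X4 → Y4.

Shortest open route: 76 blocks.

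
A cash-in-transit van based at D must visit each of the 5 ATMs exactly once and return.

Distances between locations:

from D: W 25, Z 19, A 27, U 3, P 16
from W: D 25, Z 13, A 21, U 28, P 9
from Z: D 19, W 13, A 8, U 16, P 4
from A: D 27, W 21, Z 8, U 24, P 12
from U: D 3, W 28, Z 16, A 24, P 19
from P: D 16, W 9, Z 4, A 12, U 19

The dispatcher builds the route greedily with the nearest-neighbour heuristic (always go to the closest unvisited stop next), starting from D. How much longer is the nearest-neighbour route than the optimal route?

D: U=3, P=16, Z=19, W=25, A=27 ⇒ U
U: Z=16, P=19, A=24, W=28 ⇒ Z
Z: P=4, A=8, W=13 ⇒ P
P: W=9, A=12 ⇒ W
W: A=21 ⇒ A
NN route D → U → Z → P → W → A → D costs 80.
Optimal: D → W → P → Z → A → U → D costs 73 (by enumerating all 60 distinct tours).
Excess = 80 − 73 = 7.

The nearest-neighbour route is 7 longer than optimal.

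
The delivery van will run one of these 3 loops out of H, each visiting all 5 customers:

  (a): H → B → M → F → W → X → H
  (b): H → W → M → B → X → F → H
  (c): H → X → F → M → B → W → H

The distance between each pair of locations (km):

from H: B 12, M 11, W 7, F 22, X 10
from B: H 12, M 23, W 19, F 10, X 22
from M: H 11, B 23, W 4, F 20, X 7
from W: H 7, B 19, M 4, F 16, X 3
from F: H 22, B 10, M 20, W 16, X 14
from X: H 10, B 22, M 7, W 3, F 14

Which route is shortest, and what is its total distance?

84 km — (a) is the shortest.

(a): 12 + 23 + 20 + 16 + 3 + 10 = 84
(b): 7 + 4 + 23 + 22 + 14 + 22 = 92
(c): 10 + 14 + 20 + 23 + 19 + 7 = 93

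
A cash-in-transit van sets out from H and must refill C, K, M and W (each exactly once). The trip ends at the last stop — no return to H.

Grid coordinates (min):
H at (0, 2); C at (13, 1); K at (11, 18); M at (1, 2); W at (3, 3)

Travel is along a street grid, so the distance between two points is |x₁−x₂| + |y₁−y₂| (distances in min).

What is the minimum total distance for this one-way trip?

35 min — the minimum one-way total.

There are 4! = 24 possible orderings.
H → C → K → M → W: 14+19+26+3 = 62
H → C → K → W → M: 14+19+23+3 = 59
H → C → M → K → W: 14+13+26+23 = 76
H → C → M → W → K: 14+13+3+23 = 53
H → C → W → K → M: 14+12+23+26 = 75
H → C → W → M → K: 14+12+3+26 = 55
H → K → C → M → W: 27+19+13+3 = 62
H → K → C → W → M: 27+19+12+3 = 61
H → K → M → C → W: 27+26+13+12 = 78
H → K → M → W → C: 27+26+3+12 = 68
H → K → W → C → M: 27+23+12+13 = 75
H → K → W → M → C: 27+23+3+13 = 66
H → M → C → K → W: 1+13+19+23 = 56
H → M → C → W → K: 1+13+12+23 = 49
… (10 more)
H → M → W → C → K: 1+3+12+19 = 35  ← best
The minimum is 35.
One shortest path: H → M → W → C → K.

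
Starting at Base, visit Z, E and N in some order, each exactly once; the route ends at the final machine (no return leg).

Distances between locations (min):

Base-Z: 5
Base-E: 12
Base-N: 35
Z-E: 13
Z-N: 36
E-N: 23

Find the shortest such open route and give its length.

There are 3! = 6 possible orderings.
Base - Z - E - N: 5+13+23 = 41
Base - Z - N - E: 5+36+23 = 64
Base - E - Z - N: 12+13+36 = 61
Base - E - N - Z: 12+23+36 = 71
Base - N - Z - E: 35+36+13 = 84
Base - N - E - Z: 35+23+13 = 71
The minimum is 41.
One shortest path: Base → Z → E → N.

41 min — the minimum one-way total.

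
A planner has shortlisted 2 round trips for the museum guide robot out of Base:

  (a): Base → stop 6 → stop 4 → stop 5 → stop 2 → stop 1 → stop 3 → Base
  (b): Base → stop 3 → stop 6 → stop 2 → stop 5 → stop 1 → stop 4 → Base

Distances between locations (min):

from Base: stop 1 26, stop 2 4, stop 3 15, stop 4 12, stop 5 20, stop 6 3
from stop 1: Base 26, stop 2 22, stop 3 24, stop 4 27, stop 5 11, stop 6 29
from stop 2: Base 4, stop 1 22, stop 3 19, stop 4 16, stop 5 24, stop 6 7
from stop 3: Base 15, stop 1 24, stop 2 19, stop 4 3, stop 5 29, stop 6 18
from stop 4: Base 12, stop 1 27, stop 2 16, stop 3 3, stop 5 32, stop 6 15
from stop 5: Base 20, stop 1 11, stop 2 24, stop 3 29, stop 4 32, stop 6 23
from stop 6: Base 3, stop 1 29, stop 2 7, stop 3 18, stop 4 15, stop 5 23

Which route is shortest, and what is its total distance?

(a): 3 + 15 + 32 + 24 + 22 + 24 + 15 = 135
(b): 15 + 18 + 7 + 24 + 11 + 27 + 12 = 114

Shortest is (b), total 114 min.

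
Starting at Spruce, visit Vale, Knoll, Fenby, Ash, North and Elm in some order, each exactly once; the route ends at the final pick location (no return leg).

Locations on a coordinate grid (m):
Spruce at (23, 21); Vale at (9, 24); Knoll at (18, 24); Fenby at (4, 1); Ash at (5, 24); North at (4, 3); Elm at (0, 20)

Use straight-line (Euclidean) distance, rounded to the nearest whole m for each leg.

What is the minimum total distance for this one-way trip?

There are 6! = 720 possible orderings.
Spruce → Vale → Knoll → Fenby → Ash → North → Elm: 14+9+27+23+21+17 = 111
Spruce → Vale → Knoll → Fenby → Ash → Elm → North: 14+9+27+23+6+17 = 96
Spruce → Vale → Knoll → Fenby → North → Ash → Elm: 14+9+27+2+21+6 = 79
Spruce → Vale → Knoll → Fenby → North → Elm → Ash: 14+9+27+2+17+6 = 75
Spruce → Vale → Knoll → Fenby → Elm → Ash → North: 14+9+27+19+6+21 = 96
Spruce → Vale → Knoll → Fenby → Elm → North → Ash: 14+9+27+19+17+21 = 107
Spruce → Vale → Knoll → Ash → Fenby → North → Elm: 14+9+13+23+2+17 = 78
Spruce → Vale → Knoll → Ash → Fenby → Elm → North: 14+9+13+23+19+17 = 95
… (712 more)
Spruce → Knoll → Vale → Ash → Elm → North → Fenby: 6+9+4+6+17+2 = 44  ← best
The minimum is 44.
One shortest path: Spruce → Knoll → Vale → Ash → Elm → North → Fenby.

Minimum one-way distance = 44 m.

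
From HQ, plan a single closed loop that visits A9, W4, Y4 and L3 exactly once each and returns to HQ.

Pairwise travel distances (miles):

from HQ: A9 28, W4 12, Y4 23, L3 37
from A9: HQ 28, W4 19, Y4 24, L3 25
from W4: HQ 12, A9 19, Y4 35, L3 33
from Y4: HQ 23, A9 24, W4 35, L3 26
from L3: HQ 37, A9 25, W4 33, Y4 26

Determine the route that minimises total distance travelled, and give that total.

Shortest round trip = 105 miles.

HQ-A9-W4-Y4-L3-HQ: 28+19+35+26+37 = 145
HQ-A9-W4-L3-Y4-HQ: 28+19+33+26+23 = 129
HQ-A9-Y4-W4-L3-HQ: 28+24+35+33+37 = 157
HQ-A9-Y4-L3-W4-HQ: 28+24+26+33+12 = 123
HQ-A9-L3-W4-Y4-HQ: 28+25+33+35+23 = 144
HQ-A9-L3-Y4-W4-HQ: 28+25+26+35+12 = 126
HQ-W4-A9-Y4-L3-HQ: 12+19+24+26+37 = 118
HQ-W4-A9-L3-Y4-HQ: 12+19+25+26+23 = 105
HQ-W4-Y4-A9-L3-HQ: 12+35+24+25+37 = 133
HQ-W4-L3-A9-Y4-HQ: 12+33+25+24+23 = 117
HQ-Y4-A9-W4-L3-HQ: 23+24+19+33+37 = 136
HQ-Y4-W4-A9-L3-HQ: 23+35+19+25+37 = 139
The minimum is 105.
One optimal route: HQ → W4 → A9 → L3 → Y4 → HQ (or its reverse).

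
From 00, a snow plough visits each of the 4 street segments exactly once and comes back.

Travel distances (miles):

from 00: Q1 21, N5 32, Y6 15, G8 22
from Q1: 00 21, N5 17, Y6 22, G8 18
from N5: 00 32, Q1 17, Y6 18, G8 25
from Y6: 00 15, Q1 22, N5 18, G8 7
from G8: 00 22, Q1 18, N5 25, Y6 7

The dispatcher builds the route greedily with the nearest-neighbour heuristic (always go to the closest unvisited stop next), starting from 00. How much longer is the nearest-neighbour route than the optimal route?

From 00: Y6=15, Q1=21, G8=22, N5=32 → choose Y6 (15).
From Y6: G8=7, N5=18, Q1=22 → choose G8 (7).
From G8: Q1=18, N5=25 → choose Q1 (18).
From Q1: N5=17 → choose N5 (17).
NN route 00 → Y6 → G8 → Q1 → N5 → 00 costs 89.
Optimal: 00 → Q1 → N5 → Y6 → G8 → 00 costs 85 (by enumerating all 12 distinct tours).
Excess = 89 − 85 = 4.

Excess over optimum: 4 miles.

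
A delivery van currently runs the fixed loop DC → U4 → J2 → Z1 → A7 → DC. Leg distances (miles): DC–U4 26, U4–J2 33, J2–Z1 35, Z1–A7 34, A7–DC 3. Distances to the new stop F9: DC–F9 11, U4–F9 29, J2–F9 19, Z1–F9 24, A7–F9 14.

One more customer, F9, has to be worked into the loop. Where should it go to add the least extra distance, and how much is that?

Insertion cost between consecutive stops i–j is d(i,F9) + d(F9,j) − d(i,j):
  between DC and U4: 11 + 29 − 26 = 14
  between U4 and J2: 29 + 19 − 33 = 15
  between J2 and Z1: 19 + 24 − 35 = 8
  between Z1 and A7: 24 + 14 − 34 = 4
  between A7 and DC: 14 + 11 − 3 = 22
Cheapest insertion is between Z1 and A7, adding 4.
New total = 131 + 4 = 135.

Adding 4 miles by placing F9 on the Z1–A7 leg.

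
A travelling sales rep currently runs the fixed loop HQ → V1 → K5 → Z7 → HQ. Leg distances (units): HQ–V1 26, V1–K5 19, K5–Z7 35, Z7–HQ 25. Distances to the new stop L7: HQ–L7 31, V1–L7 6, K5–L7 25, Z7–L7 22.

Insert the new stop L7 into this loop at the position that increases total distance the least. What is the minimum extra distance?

Insertion cost between consecutive stops i–j is d(i,L7) + d(L7,j) − d(i,j):
  between HQ and V1: 31 + 6 − 26 = 11
  between V1 and K5: 6 + 25 − 19 = 12
  between K5 and Z7: 25 + 22 − 35 = 12
  between Z7 and HQ: 22 + 31 − 25 = 28
Cheapest insertion is between HQ and V1, adding 11.
New total = 105 + 11 = 116.

Adding 11 by placing L7 on the HQ–V1 leg.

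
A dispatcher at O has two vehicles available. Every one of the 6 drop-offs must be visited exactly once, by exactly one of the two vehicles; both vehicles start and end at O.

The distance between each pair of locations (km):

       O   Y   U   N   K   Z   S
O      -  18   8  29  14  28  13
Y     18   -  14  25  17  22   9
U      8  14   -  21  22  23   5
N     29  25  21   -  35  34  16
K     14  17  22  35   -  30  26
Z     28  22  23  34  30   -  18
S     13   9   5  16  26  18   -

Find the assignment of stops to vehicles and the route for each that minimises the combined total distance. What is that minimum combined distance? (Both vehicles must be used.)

Minimum combined distance: 131 km.

Try each way of splitting the stops between the two vehicles (each non-empty) and, for each split, find the best tour for each vehicle:
  {Y} + {U, N, K, Z, S}: 36 + 107 = 143
  {U} + {Y, N, K, Z, S}: 16 + 116 = 132
  {Y, U} + {N, K, Z, S}: 40 + 107 = 147
  {N} + {Y, U, K, Z, S}: 58 + 84 = 142
  {Y, N} + {U, K, Z, S}: 72 + 75 = 147
  {U, N} + {Y, K, Z, S}: 58 + 84 = 142
  … (31 splits in total)
  {K} + {Y, U, N, Z, S}: 28 + 103 = 131  ← best
Best: vehicle 1 O → K → O = 28; vehicle 2 O → Y → Z → N → S → U → O = 103; combined 131.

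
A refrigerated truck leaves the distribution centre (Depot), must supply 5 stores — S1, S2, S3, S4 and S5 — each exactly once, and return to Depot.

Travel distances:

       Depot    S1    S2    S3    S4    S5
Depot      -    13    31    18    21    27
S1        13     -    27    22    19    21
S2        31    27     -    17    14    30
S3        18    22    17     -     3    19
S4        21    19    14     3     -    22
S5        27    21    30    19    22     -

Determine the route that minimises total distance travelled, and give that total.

Depot→S1→S2→S3→S4→S5→Depot: 13+27+17+3+22+27 = 109
Depot→S1→S2→S3→S5→S4→Depot: 13+27+17+19+22+21 = 119
Depot→S1→S2→S4→S3→S5→Depot: 13+27+14+3+19+27 = 103
Depot→S1→S2→S4→S5→S3→Depot: 13+27+14+22+19+18 = 113
Depot→S1→S2→S5→S3→S4→Depot: 13+27+30+19+3+21 = 113
Depot→S1→S2→S5→S4→S3→Depot: 13+27+30+22+3+18 = 113
Depot→S1→S3→S2→S4→S5→Depot: 13+22+17+14+22+27 = 115
Depot→S1→S3→S2→S5→S4→Depot: 13+22+17+30+22+21 = 125
Depot→S1→S3→S4→S2→S5→Depot: 13+22+3+14+30+27 = 109
Depot→S1→S3→S4→S5→S2→Depot: 13+22+3+22+30+31 = 121
Depot→S1→S3→S5→S2→S4→Depot: 13+22+19+30+14+21 = 119
Depot→S1→S3→S5→S4→S2→Depot: 13+22+19+22+14+31 = 121
Depot→S1→S4→S2→S3→S5→Depot: 13+19+14+17+19+27 = 109
Depot→S1→S4→S2→S5→S3→Depot: 13+19+14+30+19+18 = 113
… (46 more)
Depot→S1→S5→S2→S4→S3→Depot: 13+21+30+14+3+18 = 99  ← best
The minimum is 99.
One optimal route: Depot → S1 → S5 → S2 → S4 → S3 → Depot (or its reverse).

Shortest round trip = 99.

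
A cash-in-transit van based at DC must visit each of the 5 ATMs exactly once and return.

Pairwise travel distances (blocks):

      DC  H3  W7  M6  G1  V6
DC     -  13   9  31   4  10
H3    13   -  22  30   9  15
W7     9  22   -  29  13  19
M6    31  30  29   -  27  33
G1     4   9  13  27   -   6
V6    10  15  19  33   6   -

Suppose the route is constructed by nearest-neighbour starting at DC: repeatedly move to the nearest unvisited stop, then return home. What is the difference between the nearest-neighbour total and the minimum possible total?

DC: G1=4, W7=9, V6=10, H3=13, M6=31 ⇒ G1
G1: V6=6, H3=9, W7=13, M6=27 ⇒ V6
V6: H3=15, W7=19, M6=33 ⇒ H3
H3: W7=22, M6=30 ⇒ W7
W7: M6=29 ⇒ M6
NN route DC → G1 → V6 → H3 → W7 → M6 → DC costs 107.
Optimal: DC → W7 → M6 → H3 → G1 → V6 → DC costs 93 (by enumerating all 60 distinct tours).
Excess = 107 − 93 = 14.

The nearest-neighbour route is 14 blocks longer than optimal.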